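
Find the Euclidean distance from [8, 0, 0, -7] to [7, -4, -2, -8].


d = sqrt(sum of squared differences). (8-7)^2=1, (0--4)^2=16, (0--2)^2=4, (-7--8)^2=1. Sum = 22.

sqrt(22)


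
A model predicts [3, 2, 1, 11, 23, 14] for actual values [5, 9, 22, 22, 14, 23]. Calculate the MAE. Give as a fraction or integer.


MAE = (1/6) * (|5-3|=2 + |9-2|=7 + |22-1|=21 + |22-11|=11 + |14-23|=9 + |23-14|=9). Sum = 59. MAE = 59/6.

59/6


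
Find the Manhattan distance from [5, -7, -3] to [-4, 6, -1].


d = sum of absolute differences: |5--4|=9 + |-7-6|=13 + |-3--1|=2 = 24.

24


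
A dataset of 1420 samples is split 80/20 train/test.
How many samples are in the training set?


Test set = 1420 * 20% = 284. Training set = 1420 - 284 = 1136.

1136


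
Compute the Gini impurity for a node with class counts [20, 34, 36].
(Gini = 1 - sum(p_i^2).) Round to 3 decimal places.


Total = 90. Proportions: 20/90, 34/90, 36/90. sum(p_i^2) = 0.3521. Gini = 1 - 0.3521 = 0.6479, which rounds to 0.648.

0.648


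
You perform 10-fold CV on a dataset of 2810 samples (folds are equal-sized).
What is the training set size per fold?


Each validation fold has 2810/10 = 281 samples. Training set = 2810 - 281 = 2529.

2529


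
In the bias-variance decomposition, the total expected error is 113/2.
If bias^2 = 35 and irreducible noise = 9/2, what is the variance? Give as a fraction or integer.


Total error = bias^2 + variance + irreducible noise. So variance = 113/2 - 35 - 9/2 = 17.

17


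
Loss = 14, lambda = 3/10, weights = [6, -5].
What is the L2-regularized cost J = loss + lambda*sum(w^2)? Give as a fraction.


L2 sq norm = sum(w^2) = 61. J = 14 + 3/10 * 61 = 323/10.

323/10


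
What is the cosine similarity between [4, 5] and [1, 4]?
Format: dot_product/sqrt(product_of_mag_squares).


dot = 24. |a|^2 = 41, |b|^2 = 17. cos = 24/sqrt(697).

24/sqrt(697)


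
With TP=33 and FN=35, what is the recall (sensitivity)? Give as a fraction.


Recall = TP / (TP + FN) = 33 / 68 = 33/68.

33/68


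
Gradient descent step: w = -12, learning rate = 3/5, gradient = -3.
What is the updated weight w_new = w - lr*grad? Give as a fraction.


w_new = -12 - 3/5 * -3 = -12 - -9/5 = -51/5.

-51/5


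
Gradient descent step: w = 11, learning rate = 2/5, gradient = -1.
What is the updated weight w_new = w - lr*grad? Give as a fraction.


w_new = 11 - 2/5 * -1 = 11 - -2/5 = 57/5.

57/5


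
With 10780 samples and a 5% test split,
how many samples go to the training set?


Test set = 10780 * 5% = 539. Training set = 10780 - 539 = 10241.

10241


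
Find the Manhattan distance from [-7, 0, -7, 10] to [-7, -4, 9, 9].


d = sum of absolute differences: |-7--7|=0 + |0--4|=4 + |-7-9|=16 + |10-9|=1 = 21.

21


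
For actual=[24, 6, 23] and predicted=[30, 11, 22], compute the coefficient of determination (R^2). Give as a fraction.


Mean(y) = 53/3. SS_res = 62. SS_tot = 614/3. R^2 = 1 - 62/(614/3) = 214/307.

214/307


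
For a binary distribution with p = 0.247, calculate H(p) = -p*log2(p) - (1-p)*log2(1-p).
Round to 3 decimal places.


H = -0.247*log2(0.247) - 0.753*log2(0.753) = 0.806.

0.806


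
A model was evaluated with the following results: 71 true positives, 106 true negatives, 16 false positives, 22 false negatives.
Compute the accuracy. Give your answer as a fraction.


Accuracy = (TP + TN) / (TP + TN + FP + FN) = (71 + 106) / 215 = 177/215.

177/215


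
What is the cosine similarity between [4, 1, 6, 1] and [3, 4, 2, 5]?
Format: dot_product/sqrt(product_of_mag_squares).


dot = 33. |a|^2 = 54, |b|^2 = 54. cos = 33/sqrt(2916).

33/sqrt(2916)


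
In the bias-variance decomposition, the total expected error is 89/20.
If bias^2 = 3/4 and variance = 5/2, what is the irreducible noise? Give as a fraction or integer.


Total error = bias^2 + variance + irreducible noise. So irreducible noise = 89/20 - 3/4 - 5/2 = 6/5.

6/5


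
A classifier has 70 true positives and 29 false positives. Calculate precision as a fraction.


Precision = TP / (TP + FP) = 70 / 99 = 70/99.

70/99


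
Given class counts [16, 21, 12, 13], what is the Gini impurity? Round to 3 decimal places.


Total = 62. Proportions: 16/62, 21/62, 12/62, 13/62. sum(p_i^2) = 0.2627. Gini = 1 - 0.2627 = 0.7373, which rounds to 0.737.

0.737


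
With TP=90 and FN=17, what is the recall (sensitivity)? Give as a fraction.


Recall = TP / (TP + FN) = 90 / 107 = 90/107.

90/107


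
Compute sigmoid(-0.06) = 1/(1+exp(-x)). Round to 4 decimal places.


sigma(-0.06) = 1/(1+e^(0.06)) = 1/(1+1.061837) = 1/2.061837 = 0.4850.

0.4850


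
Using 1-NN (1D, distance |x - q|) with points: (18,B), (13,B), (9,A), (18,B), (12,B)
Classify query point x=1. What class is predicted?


Distances: |18-1|=17, |13-1|=12, |9-1|=8, |18-1|=17, |12-1|=11. 1 nearest: (9,A). Counts: {'A': 1}. Majority class: A.

A


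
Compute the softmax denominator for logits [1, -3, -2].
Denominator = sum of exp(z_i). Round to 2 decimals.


Denom = e^1=2.7183 + e^-3=0.0498 + e^-2=0.1353. Sum = 2.9034, which rounds to 2.90.

2.90


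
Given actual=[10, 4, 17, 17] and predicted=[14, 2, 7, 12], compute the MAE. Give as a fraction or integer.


MAE = (1/4) * (|10-14|=4 + |4-2|=2 + |17-7|=10 + |17-12|=5). Sum = 21. MAE = 21/4.

21/4


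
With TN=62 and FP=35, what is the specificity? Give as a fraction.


Specificity = TN / (TN + FP) = 62 / 97 = 62/97.

62/97


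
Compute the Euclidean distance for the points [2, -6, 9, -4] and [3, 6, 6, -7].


d = sqrt(sum of squared differences). (2-3)^2=1, (-6-6)^2=144, (9-6)^2=9, (-4--7)^2=9. Sum = 163.

sqrt(163)


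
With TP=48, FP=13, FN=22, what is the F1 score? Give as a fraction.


Precision = 48/61 = 48/61. Recall = 48/70 = 24/35. F1 = 2*P*R/(P+R) = 96/131.

96/131


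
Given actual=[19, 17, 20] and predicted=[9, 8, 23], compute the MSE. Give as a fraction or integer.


MSE = (1/3) * ((19-9)^2=100 + (17-8)^2=81 + (20-23)^2=9). Sum = 190. MSE = 190/3.

190/3


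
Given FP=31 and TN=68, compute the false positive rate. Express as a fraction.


FPR = FP / (FP + TN) = 31 / 99 = 31/99.

31/99


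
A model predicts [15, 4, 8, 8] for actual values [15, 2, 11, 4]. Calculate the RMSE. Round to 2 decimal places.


MSE = 7.2500. RMSE = sqrt(7.2500) = 2.69.

2.69


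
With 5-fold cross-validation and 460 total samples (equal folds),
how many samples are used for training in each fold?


Each validation fold has 460/5 = 92 samples. Training set = 460 - 92 = 368.

368


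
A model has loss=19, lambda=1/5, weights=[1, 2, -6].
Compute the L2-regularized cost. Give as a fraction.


L2 sq norm = sum(w^2) = 41. J = 19 + 1/5 * 41 = 136/5.

136/5


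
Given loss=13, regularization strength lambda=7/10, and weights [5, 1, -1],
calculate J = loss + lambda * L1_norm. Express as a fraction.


L1 norm = sum(|w|) = 7. J = 13 + 7/10 * 7 = 179/10.

179/10


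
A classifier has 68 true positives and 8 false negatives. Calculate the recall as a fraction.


Recall = TP / (TP + FN) = 68 / 76 = 17/19.

17/19


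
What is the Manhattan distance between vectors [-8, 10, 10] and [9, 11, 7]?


d = sum of absolute differences: |-8-9|=17 + |10-11|=1 + |10-7|=3 = 21.

21


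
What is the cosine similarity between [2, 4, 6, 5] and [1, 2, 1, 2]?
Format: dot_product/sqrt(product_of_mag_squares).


dot = 26. |a|^2 = 81, |b|^2 = 10. cos = 26/sqrt(810).

26/sqrt(810)


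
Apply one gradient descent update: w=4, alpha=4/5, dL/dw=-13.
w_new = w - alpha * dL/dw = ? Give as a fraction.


w_new = 4 - 4/5 * -13 = 4 - -52/5 = 72/5.

72/5


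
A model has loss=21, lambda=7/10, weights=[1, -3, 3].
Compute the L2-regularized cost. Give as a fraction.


L2 sq norm = sum(w^2) = 19. J = 21 + 7/10 * 19 = 343/10.

343/10


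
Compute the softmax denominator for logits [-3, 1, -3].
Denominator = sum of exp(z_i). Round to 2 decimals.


Denom = e^-3=0.0498 + e^1=2.7183 + e^-3=0.0498. Sum = 2.8179, which rounds to 2.82.

2.82


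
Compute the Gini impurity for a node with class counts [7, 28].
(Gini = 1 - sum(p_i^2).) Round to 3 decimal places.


Total = 35. Proportions: 7/35, 28/35. sum(p_i^2) = 0.6800. Gini = 1 - 0.6800 = 0.3200, which rounds to 0.320.

0.320


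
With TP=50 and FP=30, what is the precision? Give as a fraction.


Precision = TP / (TP + FP) = 50 / 80 = 5/8.

5/8


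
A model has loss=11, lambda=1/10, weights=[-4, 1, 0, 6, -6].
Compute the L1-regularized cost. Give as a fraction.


L1 norm = sum(|w|) = 17. J = 11 + 1/10 * 17 = 127/10.

127/10


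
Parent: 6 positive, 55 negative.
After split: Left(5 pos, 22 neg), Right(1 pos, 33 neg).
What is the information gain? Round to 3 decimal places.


H(parent) = 0.4638. H(left) = 0.6913, H(right) = 0.1914. Weighted = (27/61)*0.6913 + (34/61)*0.1914 = 0.4127. IG = 0.4638 - 0.4127 = 0.0511, which rounds to 0.051.

0.051


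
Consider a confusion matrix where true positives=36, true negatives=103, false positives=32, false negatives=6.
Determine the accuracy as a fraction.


Accuracy = (TP + TN) / (TP + TN + FP + FN) = (36 + 103) / 177 = 139/177.

139/177


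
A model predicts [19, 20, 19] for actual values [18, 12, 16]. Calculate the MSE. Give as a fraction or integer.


MSE = (1/3) * ((18-19)^2=1 + (12-20)^2=64 + (16-19)^2=9). Sum = 74. MSE = 74/3.

74/3


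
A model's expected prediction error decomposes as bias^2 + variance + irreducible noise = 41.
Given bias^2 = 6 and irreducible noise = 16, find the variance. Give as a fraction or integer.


Total error = bias^2 + variance + irreducible noise. So variance = 41 - 6 - 16 = 19.

19


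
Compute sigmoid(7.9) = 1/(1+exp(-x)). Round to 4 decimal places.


sigma(7.9) = 1/(1+e^(-7.9)) = 1/(1+0.000371) = 1/1.000371 = 0.9996.

0.9996


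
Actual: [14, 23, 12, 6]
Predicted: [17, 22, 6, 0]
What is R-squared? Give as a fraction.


Mean(y) = 55/4. SS_res = 82. SS_tot = 595/4. R^2 = 1 - 82/(595/4) = 267/595.

267/595


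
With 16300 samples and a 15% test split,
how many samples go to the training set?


Test set = 16300 * 15% = 2445. Training set = 16300 - 2445 = 13855.

13855


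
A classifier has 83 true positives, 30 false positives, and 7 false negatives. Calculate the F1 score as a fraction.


Precision = 83/113 = 83/113. Recall = 83/90 = 83/90. F1 = 2*P*R/(P+R) = 166/203.

166/203


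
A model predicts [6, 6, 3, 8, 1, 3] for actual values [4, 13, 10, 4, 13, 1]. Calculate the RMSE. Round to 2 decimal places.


MSE = 44.3333. RMSE = sqrt(44.3333) = 6.66.

6.66


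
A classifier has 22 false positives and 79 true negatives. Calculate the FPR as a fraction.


FPR = FP / (FP + TN) = 22 / 101 = 22/101.

22/101


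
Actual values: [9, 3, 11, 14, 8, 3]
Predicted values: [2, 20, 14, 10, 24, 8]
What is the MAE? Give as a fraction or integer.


MAE = (1/6) * (|9-2|=7 + |3-20|=17 + |11-14|=3 + |14-10|=4 + |8-24|=16 + |3-8|=5). Sum = 52. MAE = 26/3.

26/3


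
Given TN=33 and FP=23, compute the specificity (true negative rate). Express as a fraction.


Specificity = TN / (TN + FP) = 33 / 56 = 33/56.

33/56


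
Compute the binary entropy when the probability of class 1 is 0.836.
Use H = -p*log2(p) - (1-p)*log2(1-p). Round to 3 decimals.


H = -0.836*log2(0.836) - 0.164*log2(0.164) = 0.644.

0.644


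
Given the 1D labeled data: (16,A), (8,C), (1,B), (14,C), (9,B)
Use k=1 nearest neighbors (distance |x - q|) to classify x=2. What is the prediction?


Distances: |16-2|=14, |8-2|=6, |1-2|=1, |14-2|=12, |9-2|=7. 1 nearest: (1,B). Counts: {'B': 1}. Majority class: B.

B


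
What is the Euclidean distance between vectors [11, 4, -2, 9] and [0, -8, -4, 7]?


d = sqrt(sum of squared differences). (11-0)^2=121, (4--8)^2=144, (-2--4)^2=4, (9-7)^2=4. Sum = 273.

sqrt(273)


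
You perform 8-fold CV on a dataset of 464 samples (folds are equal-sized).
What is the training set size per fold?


Each validation fold has 464/8 = 58 samples. Training set = 464 - 58 = 406.

406


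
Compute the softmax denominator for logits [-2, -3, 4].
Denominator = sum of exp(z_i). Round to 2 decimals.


Denom = e^-2=0.1353 + e^-3=0.0498 + e^4=54.5982. Sum = 54.7833, which rounds to 54.78.

54.78


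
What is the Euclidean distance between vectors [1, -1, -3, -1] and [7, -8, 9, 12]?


d = sqrt(sum of squared differences). (1-7)^2=36, (-1--8)^2=49, (-3-9)^2=144, (-1-12)^2=169. Sum = 398.

sqrt(398)


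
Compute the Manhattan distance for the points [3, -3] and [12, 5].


d = sum of absolute differences: |3-12|=9 + |-3-5|=8 = 17.

17


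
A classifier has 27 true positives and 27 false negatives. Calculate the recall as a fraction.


Recall = TP / (TP + FN) = 27 / 54 = 1/2.

1/2


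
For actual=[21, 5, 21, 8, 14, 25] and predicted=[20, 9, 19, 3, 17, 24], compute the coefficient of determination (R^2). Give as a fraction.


Mean(y) = 47/3. SS_res = 56. SS_tot = 958/3. R^2 = 1 - 56/(958/3) = 395/479.

395/479


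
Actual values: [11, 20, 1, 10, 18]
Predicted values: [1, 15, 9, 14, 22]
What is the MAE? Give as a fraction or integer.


MAE = (1/5) * (|11-1|=10 + |20-15|=5 + |1-9|=8 + |10-14|=4 + |18-22|=4). Sum = 31. MAE = 31/5.

31/5


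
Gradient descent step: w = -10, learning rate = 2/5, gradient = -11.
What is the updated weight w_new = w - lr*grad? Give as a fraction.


w_new = -10 - 2/5 * -11 = -10 - -22/5 = -28/5.

-28/5


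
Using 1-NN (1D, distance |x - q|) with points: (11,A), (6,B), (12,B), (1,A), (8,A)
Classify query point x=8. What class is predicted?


Distances: |11-8|=3, |6-8|=2, |12-8|=4, |1-8|=7, |8-8|=0. 1 nearest: (8,A). Counts: {'A': 1}. Majority class: A.

A


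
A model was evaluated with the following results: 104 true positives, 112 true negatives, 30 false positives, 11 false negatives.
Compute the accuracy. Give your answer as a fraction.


Accuracy = (TP + TN) / (TP + TN + FP + FN) = (104 + 112) / 257 = 216/257.

216/257


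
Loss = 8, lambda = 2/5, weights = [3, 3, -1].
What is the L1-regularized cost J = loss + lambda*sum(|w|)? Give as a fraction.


L1 norm = sum(|w|) = 7. J = 8 + 2/5 * 7 = 54/5.

54/5


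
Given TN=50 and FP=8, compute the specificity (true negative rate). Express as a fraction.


Specificity = TN / (TN + FP) = 50 / 58 = 25/29.

25/29


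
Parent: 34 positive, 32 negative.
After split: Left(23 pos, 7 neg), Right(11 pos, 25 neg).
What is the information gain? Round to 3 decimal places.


H(parent) = 0.9993. H(left) = 0.7838, H(right) = 0.8880. Weighted = (30/66)*0.7838 + (36/66)*0.8880 = 0.8406. IG = 0.9993 - 0.8406 = 0.1587, which rounds to 0.159.

0.159


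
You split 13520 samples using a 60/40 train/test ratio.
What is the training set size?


Test set = 13520 * 40% = 5408. Training set = 13520 - 5408 = 8112.

8112


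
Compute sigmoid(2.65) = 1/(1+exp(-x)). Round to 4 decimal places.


sigma(2.65) = 1/(1+e^(-2.65)) = 1/(1+0.070651) = 1/1.070651 = 0.9340.

0.9340


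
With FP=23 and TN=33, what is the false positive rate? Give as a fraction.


FPR = FP / (FP + TN) = 23 / 56 = 23/56.

23/56


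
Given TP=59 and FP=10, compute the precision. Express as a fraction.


Precision = TP / (TP + FP) = 59 / 69 = 59/69.

59/69


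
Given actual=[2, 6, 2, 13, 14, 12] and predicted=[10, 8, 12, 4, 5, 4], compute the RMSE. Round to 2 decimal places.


MSE = 65.6667. RMSE = sqrt(65.6667) = 8.10.

8.10


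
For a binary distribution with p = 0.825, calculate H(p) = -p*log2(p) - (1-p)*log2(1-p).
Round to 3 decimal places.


H = -0.825*log2(0.825) - 0.175*log2(0.175) = 0.669.

0.669


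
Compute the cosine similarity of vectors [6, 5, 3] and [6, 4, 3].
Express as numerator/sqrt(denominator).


dot = 65. |a|^2 = 70, |b|^2 = 61. cos = 65/sqrt(4270).

65/sqrt(4270)


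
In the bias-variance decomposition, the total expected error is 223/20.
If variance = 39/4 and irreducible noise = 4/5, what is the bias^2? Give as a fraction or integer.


Total error = bias^2 + variance + irreducible noise. So bias^2 = 223/20 - 39/4 - 4/5 = 3/5.

3/5


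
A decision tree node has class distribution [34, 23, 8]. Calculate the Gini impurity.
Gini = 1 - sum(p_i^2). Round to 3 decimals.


Total = 65. Proportions: 34/65, 23/65, 8/65. sum(p_i^2) = 0.4140. Gini = 1 - 0.4140 = 0.5860, which rounds to 0.586.

0.586


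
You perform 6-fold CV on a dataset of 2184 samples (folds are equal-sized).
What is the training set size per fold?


Each validation fold has 2184/6 = 364 samples. Training set = 2184 - 364 = 1820.

1820


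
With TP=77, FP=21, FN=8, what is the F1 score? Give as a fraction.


Precision = 77/98 = 11/14. Recall = 77/85 = 77/85. F1 = 2*P*R/(P+R) = 154/183.

154/183


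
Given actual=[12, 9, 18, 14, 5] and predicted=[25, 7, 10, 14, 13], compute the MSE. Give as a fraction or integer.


MSE = (1/5) * ((12-25)^2=169 + (9-7)^2=4 + (18-10)^2=64 + (14-14)^2=0 + (5-13)^2=64). Sum = 301. MSE = 301/5.

301/5


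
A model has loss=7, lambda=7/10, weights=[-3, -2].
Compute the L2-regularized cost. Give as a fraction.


L2 sq norm = sum(w^2) = 13. J = 7 + 7/10 * 13 = 161/10.

161/10


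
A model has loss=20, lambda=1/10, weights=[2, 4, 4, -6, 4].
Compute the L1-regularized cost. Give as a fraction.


L1 norm = sum(|w|) = 20. J = 20 + 1/10 * 20 = 22.

22


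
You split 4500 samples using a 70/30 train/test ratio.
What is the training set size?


Test set = 4500 * 30% = 1350. Training set = 4500 - 1350 = 3150.

3150


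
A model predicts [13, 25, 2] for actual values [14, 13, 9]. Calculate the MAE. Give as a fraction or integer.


MAE = (1/3) * (|14-13|=1 + |13-25|=12 + |9-2|=7). Sum = 20. MAE = 20/3.

20/3


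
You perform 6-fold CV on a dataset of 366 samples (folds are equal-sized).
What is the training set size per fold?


Each validation fold has 366/6 = 61 samples. Training set = 366 - 61 = 305.

305


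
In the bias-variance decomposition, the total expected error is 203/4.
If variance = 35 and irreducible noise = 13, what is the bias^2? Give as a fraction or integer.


Total error = bias^2 + variance + irreducible noise. So bias^2 = 203/4 - 35 - 13 = 11/4.

11/4


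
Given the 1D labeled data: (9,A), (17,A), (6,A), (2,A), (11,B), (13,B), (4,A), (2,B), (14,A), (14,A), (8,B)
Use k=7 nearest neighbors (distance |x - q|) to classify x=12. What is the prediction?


Distances: |9-12|=3, |17-12|=5, |6-12|=6, |2-12|=10, |11-12|=1, |13-12|=1, |4-12|=8, |2-12|=10, |14-12|=2, |14-12|=2, |8-12|=4. 7 nearest: (11,B), (13,B), (14,A), (14,A), (9,A), (8,B), (17,A). Counts: {'B': 3, 'A': 4}. Majority class: A.

A


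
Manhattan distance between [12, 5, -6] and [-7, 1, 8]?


d = sum of absolute differences: |12--7|=19 + |5-1|=4 + |-6-8|=14 = 37.

37


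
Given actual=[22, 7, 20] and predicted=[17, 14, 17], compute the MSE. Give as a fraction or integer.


MSE = (1/3) * ((22-17)^2=25 + (7-14)^2=49 + (20-17)^2=9). Sum = 83. MSE = 83/3.

83/3


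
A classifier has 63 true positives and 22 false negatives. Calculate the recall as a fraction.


Recall = TP / (TP + FN) = 63 / 85 = 63/85.

63/85


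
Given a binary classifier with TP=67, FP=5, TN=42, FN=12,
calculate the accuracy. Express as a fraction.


Accuracy = (TP + TN) / (TP + TN + FP + FN) = (67 + 42) / 126 = 109/126.

109/126


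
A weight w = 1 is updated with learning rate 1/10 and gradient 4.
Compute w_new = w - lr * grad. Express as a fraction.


w_new = 1 - 1/10 * 4 = 1 - 2/5 = 3/5.

3/5


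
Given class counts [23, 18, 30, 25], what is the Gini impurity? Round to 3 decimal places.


Total = 96. Proportions: 23/96, 18/96, 30/96, 25/96. sum(p_i^2) = 0.2580. Gini = 1 - 0.2580 = 0.7420, which rounds to 0.742.

0.742


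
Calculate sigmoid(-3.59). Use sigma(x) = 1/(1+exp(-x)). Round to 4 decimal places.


sigma(-3.59) = 1/(1+e^(3.59)) = 1/(1+36.234076) = 1/37.234076 = 0.0269.

0.0269


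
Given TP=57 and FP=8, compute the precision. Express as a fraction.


Precision = TP / (TP + FP) = 57 / 65 = 57/65.

57/65


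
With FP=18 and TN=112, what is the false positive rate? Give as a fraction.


FPR = FP / (FP + TN) = 18 / 130 = 9/65.

9/65


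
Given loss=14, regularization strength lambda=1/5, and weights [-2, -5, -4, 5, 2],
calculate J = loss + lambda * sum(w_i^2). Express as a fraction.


L2 sq norm = sum(w^2) = 74. J = 14 + 1/5 * 74 = 144/5.

144/5


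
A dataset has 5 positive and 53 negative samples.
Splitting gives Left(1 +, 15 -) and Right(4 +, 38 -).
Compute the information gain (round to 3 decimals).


H(parent) = 0.4237. H(left) = 0.3373, H(right) = 0.4537. Weighted = (16/58)*0.3373 + (42/58)*0.4537 = 0.4216. IG = 0.4237 - 0.4216 = 0.0021, which rounds to 0.002.

0.002


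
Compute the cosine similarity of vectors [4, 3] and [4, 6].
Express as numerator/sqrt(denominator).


dot = 34. |a|^2 = 25, |b|^2 = 52. cos = 34/sqrt(1300).

34/sqrt(1300)


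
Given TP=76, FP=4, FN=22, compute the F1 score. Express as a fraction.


Precision = 76/80 = 19/20. Recall = 76/98 = 38/49. F1 = 2*P*R/(P+R) = 76/89.

76/89


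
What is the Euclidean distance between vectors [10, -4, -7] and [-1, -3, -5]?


d = sqrt(sum of squared differences). (10--1)^2=121, (-4--3)^2=1, (-7--5)^2=4. Sum = 126.

sqrt(126)


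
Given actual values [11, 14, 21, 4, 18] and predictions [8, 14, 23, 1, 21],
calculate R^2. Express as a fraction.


Mean(y) = 68/5. SS_res = 31. SS_tot = 866/5. R^2 = 1 - 31/(866/5) = 711/866.

711/866


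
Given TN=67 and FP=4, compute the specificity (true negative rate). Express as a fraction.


Specificity = TN / (TN + FP) = 67 / 71 = 67/71.

67/71


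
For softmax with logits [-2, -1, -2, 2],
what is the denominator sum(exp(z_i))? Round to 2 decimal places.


Denom = e^-2=0.1353 + e^-1=0.3679 + e^-2=0.1353 + e^2=7.3891. Sum = 8.0276, which rounds to 8.03.

8.03


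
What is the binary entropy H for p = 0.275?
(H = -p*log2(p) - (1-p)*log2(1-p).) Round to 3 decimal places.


H = -0.275*log2(0.275) - 0.725*log2(0.725) = 0.849.

0.849


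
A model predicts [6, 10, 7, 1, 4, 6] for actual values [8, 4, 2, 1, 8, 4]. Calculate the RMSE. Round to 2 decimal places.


MSE = 14.1667. RMSE = sqrt(14.1667) = 3.76.

3.76


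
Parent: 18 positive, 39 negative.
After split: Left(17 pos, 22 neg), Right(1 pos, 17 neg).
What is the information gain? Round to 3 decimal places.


H(parent) = 0.8997. H(left) = 0.9881, H(right) = 0.3095. Weighted = (39/57)*0.9881 + (18/57)*0.3095 = 0.7738. IG = 0.8997 - 0.7738 = 0.1259, which rounds to 0.126.

0.126


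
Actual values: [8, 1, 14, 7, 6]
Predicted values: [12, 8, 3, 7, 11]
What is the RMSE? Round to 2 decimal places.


MSE = 42.2000. RMSE = sqrt(42.2000) = 6.50.

6.50


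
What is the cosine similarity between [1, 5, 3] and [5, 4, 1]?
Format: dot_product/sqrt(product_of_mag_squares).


dot = 28. |a|^2 = 35, |b|^2 = 42. cos = 28/sqrt(1470).

28/sqrt(1470)


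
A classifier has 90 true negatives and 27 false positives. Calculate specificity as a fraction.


Specificity = TN / (TN + FP) = 90 / 117 = 10/13.

10/13


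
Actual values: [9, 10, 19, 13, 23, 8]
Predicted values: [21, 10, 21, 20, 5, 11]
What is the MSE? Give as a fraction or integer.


MSE = (1/6) * ((9-21)^2=144 + (10-10)^2=0 + (19-21)^2=4 + (13-20)^2=49 + (23-5)^2=324 + (8-11)^2=9). Sum = 530. MSE = 265/3.

265/3


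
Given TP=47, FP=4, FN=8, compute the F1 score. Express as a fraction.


Precision = 47/51 = 47/51. Recall = 47/55 = 47/55. F1 = 2*P*R/(P+R) = 47/53.

47/53


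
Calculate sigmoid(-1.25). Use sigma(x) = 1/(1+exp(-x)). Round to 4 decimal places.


sigma(-1.25) = 1/(1+e^(1.25)) = 1/(1+3.490343) = 1/4.490343 = 0.2227.

0.2227


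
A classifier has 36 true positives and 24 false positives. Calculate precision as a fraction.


Precision = TP / (TP + FP) = 36 / 60 = 3/5.

3/5


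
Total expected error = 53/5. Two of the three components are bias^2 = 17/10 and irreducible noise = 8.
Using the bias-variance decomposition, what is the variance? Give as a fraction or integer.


Total error = bias^2 + variance + irreducible noise. So variance = 53/5 - 17/10 - 8 = 9/10.

9/10


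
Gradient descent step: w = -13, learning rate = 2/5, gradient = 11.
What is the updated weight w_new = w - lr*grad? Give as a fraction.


w_new = -13 - 2/5 * 11 = -13 - 22/5 = -87/5.

-87/5


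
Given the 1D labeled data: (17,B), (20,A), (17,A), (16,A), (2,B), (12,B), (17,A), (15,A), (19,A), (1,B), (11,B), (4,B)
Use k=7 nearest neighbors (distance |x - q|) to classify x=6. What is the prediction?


Distances: |17-6|=11, |20-6|=14, |17-6|=11, |16-6|=10, |2-6|=4, |12-6|=6, |17-6|=11, |15-6|=9, |19-6|=13, |1-6|=5, |11-6|=5, |4-6|=2. 7 nearest: (4,B), (2,B), (1,B), (11,B), (12,B), (15,A), (16,A). Counts: {'B': 5, 'A': 2}. Majority class: B.

B


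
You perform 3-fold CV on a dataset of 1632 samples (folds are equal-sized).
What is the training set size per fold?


Each validation fold has 1632/3 = 544 samples. Training set = 1632 - 544 = 1088.

1088


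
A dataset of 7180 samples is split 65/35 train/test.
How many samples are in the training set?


Test set = 7180 * 35% = 2513. Training set = 7180 - 2513 = 4667.

4667


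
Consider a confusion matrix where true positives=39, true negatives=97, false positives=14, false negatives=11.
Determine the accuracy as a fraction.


Accuracy = (TP + TN) / (TP + TN + FP + FN) = (39 + 97) / 161 = 136/161.

136/161


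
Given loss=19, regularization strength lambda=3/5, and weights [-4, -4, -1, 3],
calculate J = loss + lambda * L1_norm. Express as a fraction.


L1 norm = sum(|w|) = 12. J = 19 + 3/5 * 12 = 131/5.

131/5


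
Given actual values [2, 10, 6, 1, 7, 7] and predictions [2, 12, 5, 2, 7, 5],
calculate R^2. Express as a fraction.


Mean(y) = 11/2. SS_res = 10. SS_tot = 115/2. R^2 = 1 - 10/(115/2) = 19/23.

19/23


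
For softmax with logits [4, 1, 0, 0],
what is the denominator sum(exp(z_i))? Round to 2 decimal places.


Denom = e^4=54.5982 + e^1=2.7183 + e^0=1.0000 + e^0=1.0000. Sum = 59.3165, which rounds to 59.32.

59.32


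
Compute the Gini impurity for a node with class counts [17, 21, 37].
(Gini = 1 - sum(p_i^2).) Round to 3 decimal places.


Total = 75. Proportions: 17/75, 21/75, 37/75. sum(p_i^2) = 0.3732. Gini = 1 - 0.3732 = 0.6268, which rounds to 0.627.

0.627


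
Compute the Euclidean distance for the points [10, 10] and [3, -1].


d = sqrt(sum of squared differences). (10-3)^2=49, (10--1)^2=121. Sum = 170.

sqrt(170)


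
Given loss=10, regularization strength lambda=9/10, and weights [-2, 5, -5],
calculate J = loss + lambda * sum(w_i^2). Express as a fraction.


L2 sq norm = sum(w^2) = 54. J = 10 + 9/10 * 54 = 293/5.

293/5


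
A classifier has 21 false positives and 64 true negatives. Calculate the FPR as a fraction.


FPR = FP / (FP + TN) = 21 / 85 = 21/85.

21/85


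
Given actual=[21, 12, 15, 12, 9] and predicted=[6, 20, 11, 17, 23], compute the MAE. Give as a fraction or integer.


MAE = (1/5) * (|21-6|=15 + |12-20|=8 + |15-11|=4 + |12-17|=5 + |9-23|=14). Sum = 46. MAE = 46/5.

46/5


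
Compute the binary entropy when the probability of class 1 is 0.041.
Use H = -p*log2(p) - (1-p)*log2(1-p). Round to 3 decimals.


H = -0.041*log2(0.041) - 0.959*log2(0.959) = 0.247.

0.247


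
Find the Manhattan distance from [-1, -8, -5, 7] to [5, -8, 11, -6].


d = sum of absolute differences: |-1-5|=6 + |-8--8|=0 + |-5-11|=16 + |7--6|=13 = 35.

35


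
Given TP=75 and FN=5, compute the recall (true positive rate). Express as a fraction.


Recall = TP / (TP + FN) = 75 / 80 = 15/16.

15/16


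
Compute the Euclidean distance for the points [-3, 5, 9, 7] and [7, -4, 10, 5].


d = sqrt(sum of squared differences). (-3-7)^2=100, (5--4)^2=81, (9-10)^2=1, (7-5)^2=4. Sum = 186.

sqrt(186)


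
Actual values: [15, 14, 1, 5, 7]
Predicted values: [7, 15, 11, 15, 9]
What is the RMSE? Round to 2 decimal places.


MSE = 53.8000. RMSE = sqrt(53.8000) = 7.33.

7.33


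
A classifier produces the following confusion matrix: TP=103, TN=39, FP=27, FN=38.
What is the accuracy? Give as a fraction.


Accuracy = (TP + TN) / (TP + TN + FP + FN) = (103 + 39) / 207 = 142/207.

142/207


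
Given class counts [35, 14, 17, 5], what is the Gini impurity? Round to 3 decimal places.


Total = 71. Proportions: 35/71, 14/71, 17/71, 5/71. sum(p_i^2) = 0.3442. Gini = 1 - 0.3442 = 0.6558, which rounds to 0.656.

0.656


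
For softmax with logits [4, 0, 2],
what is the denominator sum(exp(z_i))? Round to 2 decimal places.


Denom = e^4=54.5982 + e^0=1.0000 + e^2=7.3891. Sum = 62.9873, which rounds to 62.99.

62.99


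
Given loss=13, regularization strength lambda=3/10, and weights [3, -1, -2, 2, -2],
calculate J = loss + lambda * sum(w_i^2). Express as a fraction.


L2 sq norm = sum(w^2) = 22. J = 13 + 3/10 * 22 = 98/5.

98/5


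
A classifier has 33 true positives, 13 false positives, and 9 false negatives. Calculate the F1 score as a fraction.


Precision = 33/46 = 33/46. Recall = 33/42 = 11/14. F1 = 2*P*R/(P+R) = 3/4.

3/4


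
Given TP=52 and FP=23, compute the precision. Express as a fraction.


Precision = TP / (TP + FP) = 52 / 75 = 52/75.

52/75


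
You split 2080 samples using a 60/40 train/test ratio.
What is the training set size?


Test set = 2080 * 40% = 832. Training set = 2080 - 832 = 1248.

1248


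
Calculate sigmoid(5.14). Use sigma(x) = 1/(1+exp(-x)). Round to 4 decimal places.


sigma(5.14) = 1/(1+e^(-5.14)) = 1/(1+0.005858) = 1/1.005858 = 0.9942.

0.9942


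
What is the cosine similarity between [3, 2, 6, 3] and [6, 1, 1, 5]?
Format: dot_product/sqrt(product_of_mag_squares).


dot = 41. |a|^2 = 58, |b|^2 = 63. cos = 41/sqrt(3654).

41/sqrt(3654)


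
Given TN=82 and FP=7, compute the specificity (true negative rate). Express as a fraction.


Specificity = TN / (TN + FP) = 82 / 89 = 82/89.

82/89


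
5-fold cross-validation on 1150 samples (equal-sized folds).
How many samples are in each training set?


Each validation fold has 1150/5 = 230 samples. Training set = 1150 - 230 = 920.

920


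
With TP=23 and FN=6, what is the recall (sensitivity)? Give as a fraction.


Recall = TP / (TP + FN) = 23 / 29 = 23/29.

23/29


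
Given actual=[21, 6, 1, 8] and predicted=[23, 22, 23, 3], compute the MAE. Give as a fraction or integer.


MAE = (1/4) * (|21-23|=2 + |6-22|=16 + |1-23|=22 + |8-3|=5). Sum = 45. MAE = 45/4.

45/4


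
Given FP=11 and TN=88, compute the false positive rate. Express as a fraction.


FPR = FP / (FP + TN) = 11 / 99 = 1/9.

1/9


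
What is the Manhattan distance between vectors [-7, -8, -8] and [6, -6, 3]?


d = sum of absolute differences: |-7-6|=13 + |-8--6|=2 + |-8-3|=11 = 26.

26


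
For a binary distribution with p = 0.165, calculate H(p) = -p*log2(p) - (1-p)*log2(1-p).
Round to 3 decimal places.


H = -0.165*log2(0.165) - 0.835*log2(0.835) = 0.646.

0.646


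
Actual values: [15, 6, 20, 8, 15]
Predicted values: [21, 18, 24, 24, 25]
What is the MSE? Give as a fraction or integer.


MSE = (1/5) * ((15-21)^2=36 + (6-18)^2=144 + (20-24)^2=16 + (8-24)^2=256 + (15-25)^2=100). Sum = 552. MSE = 552/5.

552/5


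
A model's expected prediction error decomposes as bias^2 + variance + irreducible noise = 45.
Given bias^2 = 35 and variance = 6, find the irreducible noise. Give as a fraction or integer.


Total error = bias^2 + variance + irreducible noise. So irreducible noise = 45 - 35 - 6 = 4.

4


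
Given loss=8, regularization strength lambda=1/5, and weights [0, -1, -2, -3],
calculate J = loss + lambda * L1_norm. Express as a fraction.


L1 norm = sum(|w|) = 6. J = 8 + 1/5 * 6 = 46/5.

46/5


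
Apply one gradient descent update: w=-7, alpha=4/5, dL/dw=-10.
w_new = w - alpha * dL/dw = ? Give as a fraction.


w_new = -7 - 4/5 * -10 = -7 - -8 = 1.

1


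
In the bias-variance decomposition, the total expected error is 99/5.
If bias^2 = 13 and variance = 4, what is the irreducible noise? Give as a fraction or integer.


Total error = bias^2 + variance + irreducible noise. So irreducible noise = 99/5 - 13 - 4 = 14/5.

14/5


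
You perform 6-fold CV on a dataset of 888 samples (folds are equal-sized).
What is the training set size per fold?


Each validation fold has 888/6 = 148 samples. Training set = 888 - 148 = 740.

740


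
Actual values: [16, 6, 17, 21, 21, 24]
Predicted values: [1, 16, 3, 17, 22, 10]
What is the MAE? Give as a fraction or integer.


MAE = (1/6) * (|16-1|=15 + |6-16|=10 + |17-3|=14 + |21-17|=4 + |21-22|=1 + |24-10|=14). Sum = 58. MAE = 29/3.

29/3


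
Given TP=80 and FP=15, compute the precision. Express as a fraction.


Precision = TP / (TP + FP) = 80 / 95 = 16/19.

16/19


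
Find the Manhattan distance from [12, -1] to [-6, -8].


d = sum of absolute differences: |12--6|=18 + |-1--8|=7 = 25.

25


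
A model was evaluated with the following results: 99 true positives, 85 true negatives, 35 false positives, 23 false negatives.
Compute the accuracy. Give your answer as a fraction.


Accuracy = (TP + TN) / (TP + TN + FP + FN) = (99 + 85) / 242 = 92/121.

92/121


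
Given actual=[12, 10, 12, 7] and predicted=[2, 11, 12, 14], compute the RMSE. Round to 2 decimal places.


MSE = 37.5000. RMSE = sqrt(37.5000) = 6.12.

6.12


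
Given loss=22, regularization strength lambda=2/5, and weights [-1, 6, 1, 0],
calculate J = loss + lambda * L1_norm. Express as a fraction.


L1 norm = sum(|w|) = 8. J = 22 + 2/5 * 8 = 126/5.

126/5


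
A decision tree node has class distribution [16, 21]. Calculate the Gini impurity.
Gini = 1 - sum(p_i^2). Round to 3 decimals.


Total = 37. Proportions: 16/37, 21/37. sum(p_i^2) = 0.5091. Gini = 1 - 0.5091 = 0.4909, which rounds to 0.491.

0.491


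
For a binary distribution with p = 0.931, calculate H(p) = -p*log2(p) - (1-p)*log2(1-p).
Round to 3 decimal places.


H = -0.931*log2(0.931) - 0.069*log2(0.069) = 0.362.

0.362


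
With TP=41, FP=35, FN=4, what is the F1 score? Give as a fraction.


Precision = 41/76 = 41/76. Recall = 41/45 = 41/45. F1 = 2*P*R/(P+R) = 82/121.

82/121


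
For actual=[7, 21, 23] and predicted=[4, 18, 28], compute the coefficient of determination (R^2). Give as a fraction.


Mean(y) = 17. SS_res = 43. SS_tot = 152. R^2 = 1 - 43/(152) = 109/152.

109/152


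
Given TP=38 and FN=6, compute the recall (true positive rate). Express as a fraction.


Recall = TP / (TP + FN) = 38 / 44 = 19/22.

19/22


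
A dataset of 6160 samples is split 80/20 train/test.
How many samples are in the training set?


Test set = 6160 * 20% = 1232. Training set = 6160 - 1232 = 4928.

4928


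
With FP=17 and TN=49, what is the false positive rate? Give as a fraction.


FPR = FP / (FP + TN) = 17 / 66 = 17/66.

17/66


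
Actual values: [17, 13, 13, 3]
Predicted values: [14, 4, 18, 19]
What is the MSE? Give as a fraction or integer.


MSE = (1/4) * ((17-14)^2=9 + (13-4)^2=81 + (13-18)^2=25 + (3-19)^2=256). Sum = 371. MSE = 371/4.

371/4


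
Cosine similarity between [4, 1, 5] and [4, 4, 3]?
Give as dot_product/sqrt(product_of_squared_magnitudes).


dot = 35. |a|^2 = 42, |b|^2 = 41. cos = 35/sqrt(1722).

35/sqrt(1722)


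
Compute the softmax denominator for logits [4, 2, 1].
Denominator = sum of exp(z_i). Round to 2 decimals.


Denom = e^4=54.5982 + e^2=7.3891 + e^1=2.7183. Sum = 64.7056, which rounds to 64.71.

64.71


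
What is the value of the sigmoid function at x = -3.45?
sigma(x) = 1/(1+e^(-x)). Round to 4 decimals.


sigma(-3.45) = 1/(1+e^(3.45)) = 1/(1+31.500392) = 1/32.500392 = 0.0308.

0.0308


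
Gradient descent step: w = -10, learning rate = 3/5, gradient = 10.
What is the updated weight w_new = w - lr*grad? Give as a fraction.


w_new = -10 - 3/5 * 10 = -10 - 6 = -16.

-16


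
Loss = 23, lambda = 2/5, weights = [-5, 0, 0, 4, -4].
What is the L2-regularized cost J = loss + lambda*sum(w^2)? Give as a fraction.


L2 sq norm = sum(w^2) = 57. J = 23 + 2/5 * 57 = 229/5.

229/5


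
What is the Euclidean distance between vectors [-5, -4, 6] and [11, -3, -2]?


d = sqrt(sum of squared differences). (-5-11)^2=256, (-4--3)^2=1, (6--2)^2=64. Sum = 321.

sqrt(321)


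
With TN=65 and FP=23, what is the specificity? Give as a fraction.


Specificity = TN / (TN + FP) = 65 / 88 = 65/88.

65/88


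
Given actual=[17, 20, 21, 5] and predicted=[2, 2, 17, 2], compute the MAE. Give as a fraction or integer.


MAE = (1/4) * (|17-2|=15 + |20-2|=18 + |21-17|=4 + |5-2|=3). Sum = 40. MAE = 10.

10


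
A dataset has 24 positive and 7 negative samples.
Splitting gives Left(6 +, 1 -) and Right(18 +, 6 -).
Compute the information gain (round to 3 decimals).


H(parent) = 0.7706. H(left) = 0.5917, H(right) = 0.8113. Weighted = (7/31)*0.5917 + (24/31)*0.8113 = 0.7617. IG = 0.7706 - 0.7617 = 0.0089, which rounds to 0.009.

0.009


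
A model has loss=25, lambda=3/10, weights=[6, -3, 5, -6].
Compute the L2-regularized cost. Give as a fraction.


L2 sq norm = sum(w^2) = 106. J = 25 + 3/10 * 106 = 284/5.

284/5


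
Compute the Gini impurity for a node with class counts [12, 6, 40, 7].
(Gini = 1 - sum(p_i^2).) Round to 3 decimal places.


Total = 65. Proportions: 12/65, 6/65, 40/65, 7/65. sum(p_i^2) = 0.4329. Gini = 1 - 0.4329 = 0.5671, which rounds to 0.567.

0.567


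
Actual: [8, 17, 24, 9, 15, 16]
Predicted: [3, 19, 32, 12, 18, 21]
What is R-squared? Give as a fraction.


Mean(y) = 89/6. SS_res = 136. SS_tot = 1025/6. R^2 = 1 - 136/(1025/6) = 209/1025.

209/1025


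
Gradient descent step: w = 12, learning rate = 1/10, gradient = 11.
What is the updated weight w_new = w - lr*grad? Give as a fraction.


w_new = 12 - 1/10 * 11 = 12 - 11/10 = 109/10.

109/10


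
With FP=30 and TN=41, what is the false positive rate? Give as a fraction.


FPR = FP / (FP + TN) = 30 / 71 = 30/71.

30/71


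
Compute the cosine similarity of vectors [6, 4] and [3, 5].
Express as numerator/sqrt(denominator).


dot = 38. |a|^2 = 52, |b|^2 = 34. cos = 38/sqrt(1768).

38/sqrt(1768)


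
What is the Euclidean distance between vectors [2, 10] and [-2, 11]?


d = sqrt(sum of squared differences). (2--2)^2=16, (10-11)^2=1. Sum = 17.

sqrt(17)


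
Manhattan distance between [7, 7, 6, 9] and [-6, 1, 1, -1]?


d = sum of absolute differences: |7--6|=13 + |7-1|=6 + |6-1|=5 + |9--1|=10 = 34.

34


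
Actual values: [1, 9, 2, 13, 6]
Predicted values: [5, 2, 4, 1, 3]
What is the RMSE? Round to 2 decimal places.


MSE = 44.4000. RMSE = sqrt(44.4000) = 6.66.

6.66


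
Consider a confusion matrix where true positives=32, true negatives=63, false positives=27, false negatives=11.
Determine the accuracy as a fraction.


Accuracy = (TP + TN) / (TP + TN + FP + FN) = (32 + 63) / 133 = 5/7.

5/7


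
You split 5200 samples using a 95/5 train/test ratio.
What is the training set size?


Test set = 5200 * 5% = 260. Training set = 5200 - 260 = 4940.

4940


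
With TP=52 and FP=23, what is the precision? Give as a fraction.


Precision = TP / (TP + FP) = 52 / 75 = 52/75.

52/75


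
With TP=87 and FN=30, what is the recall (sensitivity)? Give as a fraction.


Recall = TP / (TP + FN) = 87 / 117 = 29/39.

29/39


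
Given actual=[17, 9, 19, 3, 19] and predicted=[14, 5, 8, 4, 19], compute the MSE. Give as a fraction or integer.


MSE = (1/5) * ((17-14)^2=9 + (9-5)^2=16 + (19-8)^2=121 + (3-4)^2=1 + (19-19)^2=0). Sum = 147. MSE = 147/5.

147/5
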